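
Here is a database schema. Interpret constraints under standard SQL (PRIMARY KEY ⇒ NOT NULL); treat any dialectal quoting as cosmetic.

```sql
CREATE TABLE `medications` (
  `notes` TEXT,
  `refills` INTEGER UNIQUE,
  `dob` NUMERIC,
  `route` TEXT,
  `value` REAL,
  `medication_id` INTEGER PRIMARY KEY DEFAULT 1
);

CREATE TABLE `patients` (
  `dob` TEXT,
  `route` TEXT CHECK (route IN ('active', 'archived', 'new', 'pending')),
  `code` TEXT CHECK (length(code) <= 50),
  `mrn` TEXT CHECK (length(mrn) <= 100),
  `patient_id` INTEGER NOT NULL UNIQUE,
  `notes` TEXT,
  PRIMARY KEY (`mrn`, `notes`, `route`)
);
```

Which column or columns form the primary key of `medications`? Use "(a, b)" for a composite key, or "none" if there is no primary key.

medication_id is declared PRIMARY KEY inline on the column.

medication_id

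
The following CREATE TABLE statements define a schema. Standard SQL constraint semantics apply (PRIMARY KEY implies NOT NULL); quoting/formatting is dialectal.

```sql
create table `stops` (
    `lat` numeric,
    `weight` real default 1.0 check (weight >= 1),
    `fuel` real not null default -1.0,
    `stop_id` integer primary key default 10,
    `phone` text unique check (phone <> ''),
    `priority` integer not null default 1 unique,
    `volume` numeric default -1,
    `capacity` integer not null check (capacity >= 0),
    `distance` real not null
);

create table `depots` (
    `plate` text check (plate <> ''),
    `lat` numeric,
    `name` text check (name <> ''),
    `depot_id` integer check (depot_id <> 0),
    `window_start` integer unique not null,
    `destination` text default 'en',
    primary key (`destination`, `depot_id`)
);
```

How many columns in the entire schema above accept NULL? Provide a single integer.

stops: 4 nullable (lat, weight, phone, volume — PK (stop_id) and explicit NOT NULL columns excluded).
depots: 3 nullable (plate, lat, name — PK (destination, depot_id) and explicit NOT NULL columns excluded).
Total: 4 + 3 = 7.

7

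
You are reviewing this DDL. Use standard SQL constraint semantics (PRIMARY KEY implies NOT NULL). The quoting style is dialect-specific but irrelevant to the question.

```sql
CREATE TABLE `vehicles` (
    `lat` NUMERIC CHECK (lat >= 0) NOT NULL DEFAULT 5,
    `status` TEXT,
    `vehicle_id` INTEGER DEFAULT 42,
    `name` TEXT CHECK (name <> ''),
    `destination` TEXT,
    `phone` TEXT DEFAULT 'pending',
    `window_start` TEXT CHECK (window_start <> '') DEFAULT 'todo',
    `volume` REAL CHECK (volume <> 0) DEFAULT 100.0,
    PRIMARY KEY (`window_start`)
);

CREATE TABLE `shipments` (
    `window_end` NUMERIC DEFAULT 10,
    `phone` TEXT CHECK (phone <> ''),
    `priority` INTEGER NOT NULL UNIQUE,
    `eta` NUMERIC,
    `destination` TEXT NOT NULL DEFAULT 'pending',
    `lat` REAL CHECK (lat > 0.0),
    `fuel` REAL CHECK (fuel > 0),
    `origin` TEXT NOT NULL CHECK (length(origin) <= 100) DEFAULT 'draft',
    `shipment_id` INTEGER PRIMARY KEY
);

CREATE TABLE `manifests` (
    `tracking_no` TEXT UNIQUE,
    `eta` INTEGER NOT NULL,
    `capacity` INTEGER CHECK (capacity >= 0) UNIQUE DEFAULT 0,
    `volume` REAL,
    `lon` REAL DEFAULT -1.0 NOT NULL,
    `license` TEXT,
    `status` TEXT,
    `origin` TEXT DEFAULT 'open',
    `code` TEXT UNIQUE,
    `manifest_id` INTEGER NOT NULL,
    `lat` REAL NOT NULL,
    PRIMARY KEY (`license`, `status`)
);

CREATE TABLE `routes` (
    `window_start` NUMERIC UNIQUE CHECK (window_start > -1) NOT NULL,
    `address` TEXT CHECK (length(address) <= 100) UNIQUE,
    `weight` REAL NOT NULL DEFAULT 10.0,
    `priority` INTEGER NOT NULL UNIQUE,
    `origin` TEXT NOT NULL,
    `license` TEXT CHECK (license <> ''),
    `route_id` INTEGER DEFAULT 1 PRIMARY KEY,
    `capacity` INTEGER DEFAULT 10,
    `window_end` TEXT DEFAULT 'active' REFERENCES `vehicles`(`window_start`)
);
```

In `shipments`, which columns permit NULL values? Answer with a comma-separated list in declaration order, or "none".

window_end, phone, eta, lat, fuel

- window_end: DEFAULT only fills an omitted column; an explicit NULL is still allowed → nullable.
- phone: CHECK does not forbid NULL (a CHECK constraint passes when its expression is NULL) → nullable.
- priority: declared NOT NULL → not nullable.
- eta: no NOT NULL constraint applies → nullable.
- destination: declared NOT NULL → not nullable.
- lat: CHECK does not forbid NULL (a CHECK constraint passes when its expression is NULL) → nullable.
- fuel: CHECK does not forbid NULL (a CHECK constraint passes when its expression is NULL) → nullable.
- origin: declared NOT NULL → not nullable.
- shipment_id: part of the PRIMARY KEY, which implies NOT NULL → not nullable.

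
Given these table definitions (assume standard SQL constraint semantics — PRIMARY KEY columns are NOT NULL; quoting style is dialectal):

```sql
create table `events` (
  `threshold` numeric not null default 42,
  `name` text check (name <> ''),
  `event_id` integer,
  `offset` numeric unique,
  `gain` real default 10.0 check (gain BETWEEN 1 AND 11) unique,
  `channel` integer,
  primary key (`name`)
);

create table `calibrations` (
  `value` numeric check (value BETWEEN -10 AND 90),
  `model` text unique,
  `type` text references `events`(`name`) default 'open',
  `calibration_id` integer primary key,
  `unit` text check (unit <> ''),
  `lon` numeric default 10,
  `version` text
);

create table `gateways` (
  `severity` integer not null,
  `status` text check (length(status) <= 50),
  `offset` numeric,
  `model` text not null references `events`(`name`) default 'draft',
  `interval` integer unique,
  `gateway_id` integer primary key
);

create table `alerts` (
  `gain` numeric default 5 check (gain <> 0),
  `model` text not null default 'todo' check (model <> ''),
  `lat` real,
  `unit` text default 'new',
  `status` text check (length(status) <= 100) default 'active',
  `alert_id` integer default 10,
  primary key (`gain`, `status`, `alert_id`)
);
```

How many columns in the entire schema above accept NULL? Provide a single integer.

15

events: 4 nullable (event_id, offset, gain, channel — PK (name) and explicit NOT NULL columns excluded).
calibrations: 6 nullable (value, model, type, unit, lon, version — PK (calibration_id) and explicit NOT NULL columns excluded).
gateways: 3 nullable (status, offset, interval — PK (gateway_id) and explicit NOT NULL columns excluded).
alerts: 2 nullable (lat, unit — PK (gain, status, alert_id) and explicit NOT NULL columns excluded).
Total: 4 + 6 + 3 + 2 = 15.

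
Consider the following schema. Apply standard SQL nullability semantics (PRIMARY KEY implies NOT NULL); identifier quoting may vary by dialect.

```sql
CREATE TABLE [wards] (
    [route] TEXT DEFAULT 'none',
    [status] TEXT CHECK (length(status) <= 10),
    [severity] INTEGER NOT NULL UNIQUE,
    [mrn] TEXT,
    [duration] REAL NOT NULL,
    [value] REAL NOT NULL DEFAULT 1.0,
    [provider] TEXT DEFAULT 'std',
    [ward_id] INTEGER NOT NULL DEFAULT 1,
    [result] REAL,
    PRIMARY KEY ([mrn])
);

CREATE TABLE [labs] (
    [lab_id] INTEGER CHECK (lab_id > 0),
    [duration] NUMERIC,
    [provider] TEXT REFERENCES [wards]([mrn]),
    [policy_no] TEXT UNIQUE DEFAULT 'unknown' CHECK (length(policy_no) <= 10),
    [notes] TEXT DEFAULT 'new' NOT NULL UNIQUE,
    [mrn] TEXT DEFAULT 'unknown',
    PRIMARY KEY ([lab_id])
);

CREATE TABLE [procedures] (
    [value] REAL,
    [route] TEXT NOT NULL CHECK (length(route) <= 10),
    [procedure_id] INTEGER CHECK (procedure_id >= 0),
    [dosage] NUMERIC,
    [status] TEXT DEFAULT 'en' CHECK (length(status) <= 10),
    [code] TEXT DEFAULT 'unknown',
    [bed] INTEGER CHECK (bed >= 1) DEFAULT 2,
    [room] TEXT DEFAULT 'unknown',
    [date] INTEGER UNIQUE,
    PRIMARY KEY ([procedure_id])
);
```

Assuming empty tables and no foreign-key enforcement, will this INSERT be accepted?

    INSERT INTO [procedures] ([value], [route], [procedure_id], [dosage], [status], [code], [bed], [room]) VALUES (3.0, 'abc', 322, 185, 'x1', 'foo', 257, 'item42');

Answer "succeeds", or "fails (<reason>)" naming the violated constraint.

succeeds

NOT NULL columns: procedure_id is supplied; route is supplied.
CHECK constraints: 'abc' satisfies (length(route) <= 10); 322 satisfies (procedure_id >= 0); 'x1' satisfies (length(status) <= 10); 257 satisfies (bed >= 1).
No constraint is violated.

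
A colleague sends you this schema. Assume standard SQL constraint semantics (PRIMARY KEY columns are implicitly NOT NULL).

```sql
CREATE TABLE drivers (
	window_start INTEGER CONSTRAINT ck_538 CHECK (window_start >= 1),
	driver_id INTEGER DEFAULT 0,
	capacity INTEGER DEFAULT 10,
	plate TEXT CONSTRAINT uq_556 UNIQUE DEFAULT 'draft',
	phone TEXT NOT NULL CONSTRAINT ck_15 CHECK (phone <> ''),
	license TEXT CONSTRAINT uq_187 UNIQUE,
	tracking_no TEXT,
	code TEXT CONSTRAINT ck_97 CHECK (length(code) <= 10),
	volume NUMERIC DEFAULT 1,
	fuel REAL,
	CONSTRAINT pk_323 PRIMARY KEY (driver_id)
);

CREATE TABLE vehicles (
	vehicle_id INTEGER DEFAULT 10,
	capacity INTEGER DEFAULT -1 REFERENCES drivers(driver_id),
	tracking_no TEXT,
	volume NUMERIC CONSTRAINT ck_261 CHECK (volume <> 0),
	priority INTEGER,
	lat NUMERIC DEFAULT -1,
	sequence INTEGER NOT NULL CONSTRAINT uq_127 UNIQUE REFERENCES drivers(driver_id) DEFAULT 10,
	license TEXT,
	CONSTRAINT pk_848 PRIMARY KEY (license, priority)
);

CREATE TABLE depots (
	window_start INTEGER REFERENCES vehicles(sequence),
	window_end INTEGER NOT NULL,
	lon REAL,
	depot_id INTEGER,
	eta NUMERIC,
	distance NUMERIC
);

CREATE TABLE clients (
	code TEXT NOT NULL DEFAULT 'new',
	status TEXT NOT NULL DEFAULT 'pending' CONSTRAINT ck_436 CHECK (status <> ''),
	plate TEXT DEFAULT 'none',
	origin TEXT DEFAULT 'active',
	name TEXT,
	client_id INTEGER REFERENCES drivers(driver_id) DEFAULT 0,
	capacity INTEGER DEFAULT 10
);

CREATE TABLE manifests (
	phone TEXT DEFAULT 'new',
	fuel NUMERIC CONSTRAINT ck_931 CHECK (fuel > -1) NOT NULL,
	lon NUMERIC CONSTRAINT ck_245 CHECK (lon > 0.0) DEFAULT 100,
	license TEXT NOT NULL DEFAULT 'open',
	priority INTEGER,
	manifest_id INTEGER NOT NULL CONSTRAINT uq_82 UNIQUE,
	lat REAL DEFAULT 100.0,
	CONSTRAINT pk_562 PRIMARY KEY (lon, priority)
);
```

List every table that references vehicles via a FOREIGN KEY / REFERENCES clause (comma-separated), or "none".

depots

- depots.window_start references vehicles(sequence).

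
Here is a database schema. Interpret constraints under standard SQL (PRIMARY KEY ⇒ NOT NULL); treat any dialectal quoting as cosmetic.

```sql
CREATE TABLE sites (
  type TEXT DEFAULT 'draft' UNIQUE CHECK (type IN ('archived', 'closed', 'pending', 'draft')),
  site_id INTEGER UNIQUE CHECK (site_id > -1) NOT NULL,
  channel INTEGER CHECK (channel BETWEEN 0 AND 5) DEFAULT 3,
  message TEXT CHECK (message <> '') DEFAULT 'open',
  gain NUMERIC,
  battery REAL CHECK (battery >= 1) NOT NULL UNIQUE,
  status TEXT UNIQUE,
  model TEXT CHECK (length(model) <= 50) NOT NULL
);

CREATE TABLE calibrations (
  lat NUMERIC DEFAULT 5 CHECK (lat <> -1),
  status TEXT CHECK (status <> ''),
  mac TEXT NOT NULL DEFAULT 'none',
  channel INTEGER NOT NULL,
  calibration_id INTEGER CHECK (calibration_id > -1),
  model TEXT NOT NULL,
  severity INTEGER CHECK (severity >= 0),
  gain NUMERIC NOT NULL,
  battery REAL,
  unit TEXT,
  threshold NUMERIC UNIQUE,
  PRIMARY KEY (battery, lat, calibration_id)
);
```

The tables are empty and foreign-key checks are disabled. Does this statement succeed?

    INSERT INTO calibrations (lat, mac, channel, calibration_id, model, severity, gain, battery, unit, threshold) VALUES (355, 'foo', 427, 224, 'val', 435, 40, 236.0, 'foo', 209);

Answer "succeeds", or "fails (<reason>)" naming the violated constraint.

succeeds

NOT NULL columns: battery is supplied; calibration_id is supplied; channel is supplied; gain is supplied; lat is supplied; mac is supplied; model is supplied.
CHECK constraints: 355 satisfies (lat <> -1); 224 satisfies (calibration_id > -1); 435 satisfies (severity >= 0).
No constraint is violated.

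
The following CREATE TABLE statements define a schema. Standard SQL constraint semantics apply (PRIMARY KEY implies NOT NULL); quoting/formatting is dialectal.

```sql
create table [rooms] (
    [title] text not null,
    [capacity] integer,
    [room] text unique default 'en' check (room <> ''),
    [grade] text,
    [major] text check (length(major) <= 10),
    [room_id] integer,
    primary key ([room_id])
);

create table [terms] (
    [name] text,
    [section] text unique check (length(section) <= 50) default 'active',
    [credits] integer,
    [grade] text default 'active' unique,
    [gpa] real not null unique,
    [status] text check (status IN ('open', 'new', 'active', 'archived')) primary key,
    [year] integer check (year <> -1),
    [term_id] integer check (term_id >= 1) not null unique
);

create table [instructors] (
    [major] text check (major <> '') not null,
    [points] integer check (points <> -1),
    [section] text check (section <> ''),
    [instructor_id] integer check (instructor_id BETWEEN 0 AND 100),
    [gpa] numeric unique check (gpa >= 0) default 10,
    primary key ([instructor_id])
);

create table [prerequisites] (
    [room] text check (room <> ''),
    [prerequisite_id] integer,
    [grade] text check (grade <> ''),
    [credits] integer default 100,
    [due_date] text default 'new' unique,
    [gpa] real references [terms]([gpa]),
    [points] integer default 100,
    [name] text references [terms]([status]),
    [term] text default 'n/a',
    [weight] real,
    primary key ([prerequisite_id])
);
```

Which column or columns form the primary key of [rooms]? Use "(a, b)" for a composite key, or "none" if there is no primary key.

room_id is declared PRIMARY KEY as a table-level PRIMARY KEY clause.

room_id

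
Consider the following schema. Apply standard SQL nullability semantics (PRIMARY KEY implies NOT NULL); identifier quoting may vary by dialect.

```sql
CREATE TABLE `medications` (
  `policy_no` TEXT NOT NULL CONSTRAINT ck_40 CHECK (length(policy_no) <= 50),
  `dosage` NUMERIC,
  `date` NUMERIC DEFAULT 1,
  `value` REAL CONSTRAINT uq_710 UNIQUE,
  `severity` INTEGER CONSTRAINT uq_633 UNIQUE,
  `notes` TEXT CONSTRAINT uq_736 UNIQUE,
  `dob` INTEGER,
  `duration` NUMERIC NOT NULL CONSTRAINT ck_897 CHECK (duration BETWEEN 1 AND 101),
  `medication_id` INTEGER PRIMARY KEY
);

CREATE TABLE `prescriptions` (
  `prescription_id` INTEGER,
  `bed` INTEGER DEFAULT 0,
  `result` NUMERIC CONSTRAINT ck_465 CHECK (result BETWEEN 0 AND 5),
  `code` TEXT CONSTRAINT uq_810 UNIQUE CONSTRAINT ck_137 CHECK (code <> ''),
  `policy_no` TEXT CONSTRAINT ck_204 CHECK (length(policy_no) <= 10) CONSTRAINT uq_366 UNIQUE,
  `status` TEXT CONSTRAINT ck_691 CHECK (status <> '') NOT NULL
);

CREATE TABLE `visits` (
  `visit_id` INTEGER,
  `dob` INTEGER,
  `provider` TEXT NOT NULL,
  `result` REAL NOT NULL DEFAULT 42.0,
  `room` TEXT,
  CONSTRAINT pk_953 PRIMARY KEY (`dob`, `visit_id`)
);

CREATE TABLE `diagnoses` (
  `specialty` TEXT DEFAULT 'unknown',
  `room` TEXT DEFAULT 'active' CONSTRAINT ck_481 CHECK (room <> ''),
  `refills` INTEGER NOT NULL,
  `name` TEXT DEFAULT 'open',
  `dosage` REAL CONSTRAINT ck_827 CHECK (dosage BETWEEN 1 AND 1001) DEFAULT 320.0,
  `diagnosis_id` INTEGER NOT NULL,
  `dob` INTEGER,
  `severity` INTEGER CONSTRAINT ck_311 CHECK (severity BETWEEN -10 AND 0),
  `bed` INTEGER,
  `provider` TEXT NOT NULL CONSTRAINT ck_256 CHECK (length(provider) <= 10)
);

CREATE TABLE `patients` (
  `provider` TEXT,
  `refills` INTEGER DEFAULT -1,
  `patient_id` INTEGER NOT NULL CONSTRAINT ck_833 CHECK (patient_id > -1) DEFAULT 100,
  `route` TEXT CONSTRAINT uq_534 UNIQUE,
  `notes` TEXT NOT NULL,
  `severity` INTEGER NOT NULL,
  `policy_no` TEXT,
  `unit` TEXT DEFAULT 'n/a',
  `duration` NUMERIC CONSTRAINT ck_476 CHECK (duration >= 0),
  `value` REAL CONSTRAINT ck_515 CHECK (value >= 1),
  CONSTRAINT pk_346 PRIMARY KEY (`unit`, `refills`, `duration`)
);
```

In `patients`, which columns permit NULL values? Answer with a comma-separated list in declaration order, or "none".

provider, route, policy_no, value

- provider: no NOT NULL constraint applies → nullable.
- refills: part of the PRIMARY KEY, which implies NOT NULL → not nullable.
- patient_id: declared NOT NULL → not nullable.
- route: UNIQUE does not imply NOT NULL → nullable.
- notes: declared NOT NULL → not nullable.
- severity: declared NOT NULL → not nullable.
- policy_no: no NOT NULL constraint applies → nullable.
- unit: part of the PRIMARY KEY, which implies NOT NULL → not nullable.
- duration: part of the PRIMARY KEY, which implies NOT NULL → not nullable.
- value: CHECK does not forbid NULL (a CHECK constraint passes when its expression is NULL) → nullable.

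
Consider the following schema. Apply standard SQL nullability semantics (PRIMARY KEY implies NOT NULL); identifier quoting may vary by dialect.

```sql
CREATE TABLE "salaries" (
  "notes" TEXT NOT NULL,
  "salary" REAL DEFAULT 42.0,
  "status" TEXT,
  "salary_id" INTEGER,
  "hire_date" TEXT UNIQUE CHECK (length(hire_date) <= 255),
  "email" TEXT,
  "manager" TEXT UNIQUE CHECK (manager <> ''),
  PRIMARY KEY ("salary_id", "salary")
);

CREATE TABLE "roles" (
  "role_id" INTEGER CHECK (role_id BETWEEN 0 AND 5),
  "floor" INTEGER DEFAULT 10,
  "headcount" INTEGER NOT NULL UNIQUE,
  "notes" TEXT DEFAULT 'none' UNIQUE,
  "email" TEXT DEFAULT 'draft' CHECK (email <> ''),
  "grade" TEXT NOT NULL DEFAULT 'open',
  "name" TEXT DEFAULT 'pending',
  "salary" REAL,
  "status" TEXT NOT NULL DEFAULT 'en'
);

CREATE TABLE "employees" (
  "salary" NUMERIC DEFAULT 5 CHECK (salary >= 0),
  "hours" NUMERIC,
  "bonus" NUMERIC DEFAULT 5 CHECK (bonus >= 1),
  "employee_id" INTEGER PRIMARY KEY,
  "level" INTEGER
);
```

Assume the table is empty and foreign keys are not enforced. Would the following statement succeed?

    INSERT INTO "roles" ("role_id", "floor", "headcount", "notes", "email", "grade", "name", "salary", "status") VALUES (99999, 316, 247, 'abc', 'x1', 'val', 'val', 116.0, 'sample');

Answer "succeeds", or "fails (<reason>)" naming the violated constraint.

fails (CHECK on role_id)

The value 99999 for role_id violates CHECK (role_id BETWEEN 0 AND 5).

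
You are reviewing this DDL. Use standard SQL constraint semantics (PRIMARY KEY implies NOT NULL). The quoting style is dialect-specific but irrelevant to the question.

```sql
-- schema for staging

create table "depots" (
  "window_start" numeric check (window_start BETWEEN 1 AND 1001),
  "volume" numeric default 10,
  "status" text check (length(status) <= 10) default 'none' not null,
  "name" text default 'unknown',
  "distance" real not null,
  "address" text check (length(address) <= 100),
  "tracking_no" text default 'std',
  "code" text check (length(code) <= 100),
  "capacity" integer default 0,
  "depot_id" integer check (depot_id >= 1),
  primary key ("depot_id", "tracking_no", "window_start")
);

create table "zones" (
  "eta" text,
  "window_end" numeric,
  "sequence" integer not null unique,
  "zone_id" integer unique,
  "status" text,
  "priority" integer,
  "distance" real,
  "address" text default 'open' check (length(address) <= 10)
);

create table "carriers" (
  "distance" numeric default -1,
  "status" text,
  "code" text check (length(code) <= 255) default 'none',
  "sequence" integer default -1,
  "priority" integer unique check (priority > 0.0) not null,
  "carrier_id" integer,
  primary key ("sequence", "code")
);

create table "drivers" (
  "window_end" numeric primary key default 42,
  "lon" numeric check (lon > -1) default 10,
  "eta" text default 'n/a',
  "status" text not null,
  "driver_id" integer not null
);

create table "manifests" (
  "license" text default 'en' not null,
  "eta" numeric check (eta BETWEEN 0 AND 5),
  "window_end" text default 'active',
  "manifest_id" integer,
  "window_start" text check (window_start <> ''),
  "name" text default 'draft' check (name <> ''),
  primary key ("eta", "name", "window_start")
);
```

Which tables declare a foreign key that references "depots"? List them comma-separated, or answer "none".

none

No REFERENCES clause anywhere in the schema names depots.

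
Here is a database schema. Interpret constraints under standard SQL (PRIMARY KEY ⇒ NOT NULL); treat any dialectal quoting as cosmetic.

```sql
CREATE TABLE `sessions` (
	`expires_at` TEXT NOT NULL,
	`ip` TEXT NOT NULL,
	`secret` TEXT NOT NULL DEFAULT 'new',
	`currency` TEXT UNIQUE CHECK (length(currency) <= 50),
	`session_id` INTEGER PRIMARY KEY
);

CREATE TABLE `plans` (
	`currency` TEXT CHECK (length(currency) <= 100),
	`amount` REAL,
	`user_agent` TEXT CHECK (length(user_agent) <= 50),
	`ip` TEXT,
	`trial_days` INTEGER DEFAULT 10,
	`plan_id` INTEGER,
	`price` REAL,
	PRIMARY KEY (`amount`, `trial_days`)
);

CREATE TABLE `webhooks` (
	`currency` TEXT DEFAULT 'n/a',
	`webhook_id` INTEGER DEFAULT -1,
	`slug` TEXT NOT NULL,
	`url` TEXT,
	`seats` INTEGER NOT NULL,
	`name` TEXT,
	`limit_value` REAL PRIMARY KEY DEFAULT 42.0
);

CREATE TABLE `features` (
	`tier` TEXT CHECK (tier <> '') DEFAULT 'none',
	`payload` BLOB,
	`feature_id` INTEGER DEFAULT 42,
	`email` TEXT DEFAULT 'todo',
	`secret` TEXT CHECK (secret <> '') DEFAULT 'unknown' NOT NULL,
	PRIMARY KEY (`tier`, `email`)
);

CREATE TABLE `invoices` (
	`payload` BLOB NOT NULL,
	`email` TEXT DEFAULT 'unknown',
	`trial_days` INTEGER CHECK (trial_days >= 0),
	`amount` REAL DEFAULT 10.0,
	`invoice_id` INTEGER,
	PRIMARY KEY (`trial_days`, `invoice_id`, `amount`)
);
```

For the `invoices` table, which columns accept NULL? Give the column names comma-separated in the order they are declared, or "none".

email

- payload: declared NOT NULL → not nullable.
- email: DEFAULT only fills an omitted column; an explicit NULL is still allowed → nullable.
- trial_days: part of the PRIMARY KEY, which implies NOT NULL → not nullable.
- amount: part of the PRIMARY KEY, which implies NOT NULL → not nullable.
- invoice_id: part of the PRIMARY KEY, which implies NOT NULL → not nullable.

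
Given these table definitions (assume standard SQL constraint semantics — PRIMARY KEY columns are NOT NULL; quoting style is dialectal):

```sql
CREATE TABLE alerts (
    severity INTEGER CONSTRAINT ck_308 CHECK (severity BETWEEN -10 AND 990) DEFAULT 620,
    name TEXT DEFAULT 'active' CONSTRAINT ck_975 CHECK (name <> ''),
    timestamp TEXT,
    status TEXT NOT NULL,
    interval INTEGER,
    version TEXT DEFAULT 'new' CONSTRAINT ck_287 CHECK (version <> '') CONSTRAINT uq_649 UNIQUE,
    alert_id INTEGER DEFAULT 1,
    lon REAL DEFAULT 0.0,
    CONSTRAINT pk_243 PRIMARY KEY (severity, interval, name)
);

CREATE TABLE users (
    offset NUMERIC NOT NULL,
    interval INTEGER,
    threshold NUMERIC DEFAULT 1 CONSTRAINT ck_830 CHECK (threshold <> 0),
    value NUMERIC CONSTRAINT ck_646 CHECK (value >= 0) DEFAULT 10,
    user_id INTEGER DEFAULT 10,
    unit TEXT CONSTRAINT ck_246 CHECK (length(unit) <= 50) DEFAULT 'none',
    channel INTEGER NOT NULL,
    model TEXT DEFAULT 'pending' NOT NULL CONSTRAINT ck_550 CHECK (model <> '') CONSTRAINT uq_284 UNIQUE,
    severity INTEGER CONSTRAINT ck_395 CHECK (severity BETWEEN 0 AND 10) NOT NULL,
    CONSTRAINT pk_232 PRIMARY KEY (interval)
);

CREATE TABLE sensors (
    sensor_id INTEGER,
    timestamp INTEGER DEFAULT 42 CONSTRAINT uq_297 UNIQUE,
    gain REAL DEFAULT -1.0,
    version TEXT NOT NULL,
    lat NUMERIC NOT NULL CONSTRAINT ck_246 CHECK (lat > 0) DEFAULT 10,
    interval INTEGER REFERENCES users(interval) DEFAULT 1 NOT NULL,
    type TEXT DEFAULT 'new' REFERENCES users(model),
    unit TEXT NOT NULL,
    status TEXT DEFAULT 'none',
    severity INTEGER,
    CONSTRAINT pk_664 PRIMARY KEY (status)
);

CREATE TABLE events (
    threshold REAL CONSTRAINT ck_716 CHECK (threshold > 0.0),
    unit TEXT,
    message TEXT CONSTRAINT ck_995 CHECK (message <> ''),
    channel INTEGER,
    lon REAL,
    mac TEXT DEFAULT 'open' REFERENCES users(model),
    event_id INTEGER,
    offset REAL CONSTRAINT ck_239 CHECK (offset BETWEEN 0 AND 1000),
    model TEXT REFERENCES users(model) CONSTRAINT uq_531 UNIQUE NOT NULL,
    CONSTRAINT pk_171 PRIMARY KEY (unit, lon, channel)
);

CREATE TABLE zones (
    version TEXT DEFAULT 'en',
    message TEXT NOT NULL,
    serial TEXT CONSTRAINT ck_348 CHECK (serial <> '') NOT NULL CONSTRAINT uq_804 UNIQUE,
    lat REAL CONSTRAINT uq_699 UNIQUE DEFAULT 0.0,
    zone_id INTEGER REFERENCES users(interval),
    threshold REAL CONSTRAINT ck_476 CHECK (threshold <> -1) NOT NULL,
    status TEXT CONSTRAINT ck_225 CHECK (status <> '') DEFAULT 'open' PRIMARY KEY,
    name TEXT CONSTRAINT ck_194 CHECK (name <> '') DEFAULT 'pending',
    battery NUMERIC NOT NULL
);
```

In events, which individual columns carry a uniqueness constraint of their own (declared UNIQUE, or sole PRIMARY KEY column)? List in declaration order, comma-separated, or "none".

model

- threshold: no UNIQUE or single-column PK constraint.
- unit: part of a composite PRIMARY KEY — only the tuple is unique, not this column on its own.
- message: no UNIQUE or single-column PK constraint.
- channel: part of a composite PRIMARY KEY — only the tuple is unique, not this column on its own.
- lon: part of a composite PRIMARY KEY — only the tuple is unique, not this column on its own.
- mac: no UNIQUE or single-column PK constraint.
- event_id: no UNIQUE or single-column PK constraint.
- offset: no UNIQUE or single-column PK constraint.
- model: declared UNIQUE → unique.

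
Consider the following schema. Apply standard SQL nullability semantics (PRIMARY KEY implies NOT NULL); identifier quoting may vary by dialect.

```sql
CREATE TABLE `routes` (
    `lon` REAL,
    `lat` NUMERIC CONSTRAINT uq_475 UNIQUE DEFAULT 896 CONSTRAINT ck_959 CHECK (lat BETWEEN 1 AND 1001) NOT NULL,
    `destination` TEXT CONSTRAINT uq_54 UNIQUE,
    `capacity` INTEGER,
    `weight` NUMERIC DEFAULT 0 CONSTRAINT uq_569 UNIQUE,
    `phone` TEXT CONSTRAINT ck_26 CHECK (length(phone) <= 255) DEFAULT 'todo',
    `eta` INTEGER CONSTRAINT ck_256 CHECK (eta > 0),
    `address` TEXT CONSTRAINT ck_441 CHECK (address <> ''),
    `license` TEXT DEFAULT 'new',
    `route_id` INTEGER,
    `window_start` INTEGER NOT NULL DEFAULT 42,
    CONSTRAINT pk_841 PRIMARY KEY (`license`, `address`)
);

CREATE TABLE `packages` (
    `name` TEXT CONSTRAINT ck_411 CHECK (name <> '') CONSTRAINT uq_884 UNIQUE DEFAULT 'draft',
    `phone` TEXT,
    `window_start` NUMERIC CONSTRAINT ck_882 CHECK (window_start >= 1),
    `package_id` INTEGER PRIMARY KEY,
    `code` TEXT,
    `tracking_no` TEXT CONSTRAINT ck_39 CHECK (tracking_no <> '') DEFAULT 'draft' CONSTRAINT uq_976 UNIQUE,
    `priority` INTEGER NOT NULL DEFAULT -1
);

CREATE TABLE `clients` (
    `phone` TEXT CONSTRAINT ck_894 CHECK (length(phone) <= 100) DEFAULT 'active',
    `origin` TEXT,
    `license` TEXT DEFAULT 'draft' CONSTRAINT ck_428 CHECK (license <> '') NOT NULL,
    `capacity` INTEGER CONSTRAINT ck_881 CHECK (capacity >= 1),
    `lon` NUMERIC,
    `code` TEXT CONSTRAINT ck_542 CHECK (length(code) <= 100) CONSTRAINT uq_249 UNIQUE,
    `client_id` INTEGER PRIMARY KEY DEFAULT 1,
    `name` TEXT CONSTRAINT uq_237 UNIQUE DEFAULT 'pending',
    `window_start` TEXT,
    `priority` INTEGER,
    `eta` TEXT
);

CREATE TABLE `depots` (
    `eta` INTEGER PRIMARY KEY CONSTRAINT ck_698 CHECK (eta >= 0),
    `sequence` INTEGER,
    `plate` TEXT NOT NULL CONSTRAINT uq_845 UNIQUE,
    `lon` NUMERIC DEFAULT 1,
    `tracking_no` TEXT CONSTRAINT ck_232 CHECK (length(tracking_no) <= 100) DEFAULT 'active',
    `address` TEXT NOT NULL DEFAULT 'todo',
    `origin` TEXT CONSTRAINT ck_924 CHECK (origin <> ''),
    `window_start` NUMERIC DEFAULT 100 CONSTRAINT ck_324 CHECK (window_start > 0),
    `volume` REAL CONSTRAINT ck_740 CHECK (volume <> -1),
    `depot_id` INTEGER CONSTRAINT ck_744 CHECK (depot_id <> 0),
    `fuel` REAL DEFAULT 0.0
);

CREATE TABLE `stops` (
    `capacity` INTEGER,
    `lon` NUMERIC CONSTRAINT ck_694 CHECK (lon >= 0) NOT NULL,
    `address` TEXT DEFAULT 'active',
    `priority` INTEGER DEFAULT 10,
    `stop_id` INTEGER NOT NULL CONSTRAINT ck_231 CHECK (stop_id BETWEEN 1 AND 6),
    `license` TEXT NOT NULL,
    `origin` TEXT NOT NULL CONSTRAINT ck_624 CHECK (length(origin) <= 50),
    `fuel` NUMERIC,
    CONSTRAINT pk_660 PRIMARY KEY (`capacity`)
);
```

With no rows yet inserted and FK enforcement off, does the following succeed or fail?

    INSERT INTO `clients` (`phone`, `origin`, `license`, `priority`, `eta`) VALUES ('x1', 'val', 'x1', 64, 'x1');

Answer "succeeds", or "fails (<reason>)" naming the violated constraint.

succeeds

NOT NULL columns: client_id defaults to 1; license is supplied.
CHECK constraints: 'x1' satisfies (length(phone) <= 100); 'x1' satisfies (license <> '').
No constraint is violated.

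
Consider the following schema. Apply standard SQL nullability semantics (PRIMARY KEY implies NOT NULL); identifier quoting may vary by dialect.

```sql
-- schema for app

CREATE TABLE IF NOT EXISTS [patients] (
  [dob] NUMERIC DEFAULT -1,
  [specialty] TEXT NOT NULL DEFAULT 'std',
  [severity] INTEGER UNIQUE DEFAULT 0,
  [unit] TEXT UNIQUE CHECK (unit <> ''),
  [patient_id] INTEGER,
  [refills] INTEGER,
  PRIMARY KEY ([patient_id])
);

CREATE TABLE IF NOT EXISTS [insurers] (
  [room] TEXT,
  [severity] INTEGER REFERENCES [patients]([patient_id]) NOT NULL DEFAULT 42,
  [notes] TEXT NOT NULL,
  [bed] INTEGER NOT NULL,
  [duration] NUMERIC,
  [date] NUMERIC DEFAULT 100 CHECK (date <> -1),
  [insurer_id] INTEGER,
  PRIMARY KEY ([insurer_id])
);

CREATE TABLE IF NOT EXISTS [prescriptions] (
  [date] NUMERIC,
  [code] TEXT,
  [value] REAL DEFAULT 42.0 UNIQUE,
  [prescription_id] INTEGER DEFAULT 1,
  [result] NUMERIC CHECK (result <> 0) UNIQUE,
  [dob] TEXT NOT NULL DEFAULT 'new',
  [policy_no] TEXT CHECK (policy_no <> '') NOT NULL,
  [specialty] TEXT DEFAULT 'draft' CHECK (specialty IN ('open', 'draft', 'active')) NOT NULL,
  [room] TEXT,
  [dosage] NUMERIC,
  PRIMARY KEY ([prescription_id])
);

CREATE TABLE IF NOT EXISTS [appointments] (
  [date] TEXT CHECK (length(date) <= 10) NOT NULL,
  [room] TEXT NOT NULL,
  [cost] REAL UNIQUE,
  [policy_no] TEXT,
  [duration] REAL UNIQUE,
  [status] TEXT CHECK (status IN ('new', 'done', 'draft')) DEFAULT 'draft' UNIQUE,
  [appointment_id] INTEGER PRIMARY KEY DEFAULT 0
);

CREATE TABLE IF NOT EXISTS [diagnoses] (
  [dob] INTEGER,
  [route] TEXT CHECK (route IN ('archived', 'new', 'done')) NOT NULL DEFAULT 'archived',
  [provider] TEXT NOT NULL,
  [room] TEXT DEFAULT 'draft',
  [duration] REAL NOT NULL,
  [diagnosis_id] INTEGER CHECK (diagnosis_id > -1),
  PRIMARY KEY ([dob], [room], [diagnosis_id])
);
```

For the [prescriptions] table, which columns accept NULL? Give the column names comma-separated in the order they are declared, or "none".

- date: no NOT NULL constraint applies → nullable.
- code: no NOT NULL constraint applies → nullable.
- value: UNIQUE does not imply NOT NULL → nullable.
- prescription_id: part of the PRIMARY KEY, which implies NOT NULL → not nullable.
- result: CHECK does not forbid NULL (a CHECK constraint passes when its expression is NULL) → nullable.
- dob: declared NOT NULL → not nullable.
- policy_no: declared NOT NULL → not nullable.
- specialty: declared NOT NULL → not nullable.
- room: no NOT NULL constraint applies → nullable.
- dosage: no NOT NULL constraint applies → nullable.

date, code, value, result, room, dosage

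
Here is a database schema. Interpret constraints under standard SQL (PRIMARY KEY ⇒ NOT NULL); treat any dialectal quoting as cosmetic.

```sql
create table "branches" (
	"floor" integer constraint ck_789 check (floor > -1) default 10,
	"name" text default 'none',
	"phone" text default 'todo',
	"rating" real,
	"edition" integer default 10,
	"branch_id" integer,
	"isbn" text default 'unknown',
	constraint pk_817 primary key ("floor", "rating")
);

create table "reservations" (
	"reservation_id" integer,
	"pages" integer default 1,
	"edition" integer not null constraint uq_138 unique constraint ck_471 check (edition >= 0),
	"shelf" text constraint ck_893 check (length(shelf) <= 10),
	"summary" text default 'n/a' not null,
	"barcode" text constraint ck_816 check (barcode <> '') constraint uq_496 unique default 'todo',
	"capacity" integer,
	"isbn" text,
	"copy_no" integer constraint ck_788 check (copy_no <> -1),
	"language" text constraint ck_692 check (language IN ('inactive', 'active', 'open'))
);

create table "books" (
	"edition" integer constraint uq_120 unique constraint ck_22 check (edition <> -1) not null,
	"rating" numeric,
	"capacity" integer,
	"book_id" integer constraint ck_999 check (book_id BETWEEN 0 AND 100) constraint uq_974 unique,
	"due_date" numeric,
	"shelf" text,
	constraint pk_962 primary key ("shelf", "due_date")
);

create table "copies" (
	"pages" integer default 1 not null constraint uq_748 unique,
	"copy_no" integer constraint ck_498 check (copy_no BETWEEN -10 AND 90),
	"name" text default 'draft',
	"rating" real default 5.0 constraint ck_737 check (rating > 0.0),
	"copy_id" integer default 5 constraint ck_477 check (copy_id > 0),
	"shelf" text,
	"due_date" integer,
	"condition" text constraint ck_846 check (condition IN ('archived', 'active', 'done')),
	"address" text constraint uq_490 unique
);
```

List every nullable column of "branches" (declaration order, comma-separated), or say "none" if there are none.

name, phone, edition, branch_id, isbn

- floor: part of the PRIMARY KEY, which implies NOT NULL → not nullable.
- name: DEFAULT only fills an omitted column; an explicit NULL is still allowed → nullable.
- phone: DEFAULT only fills an omitted column; an explicit NULL is still allowed → nullable.
- rating: part of the PRIMARY KEY, which implies NOT NULL → not nullable.
- edition: DEFAULT only fills an omitted column; an explicit NULL is still allowed → nullable.
- branch_id: no NOT NULL constraint applies → nullable.
- isbn: DEFAULT only fills an omitted column; an explicit NULL is still allowed → nullable.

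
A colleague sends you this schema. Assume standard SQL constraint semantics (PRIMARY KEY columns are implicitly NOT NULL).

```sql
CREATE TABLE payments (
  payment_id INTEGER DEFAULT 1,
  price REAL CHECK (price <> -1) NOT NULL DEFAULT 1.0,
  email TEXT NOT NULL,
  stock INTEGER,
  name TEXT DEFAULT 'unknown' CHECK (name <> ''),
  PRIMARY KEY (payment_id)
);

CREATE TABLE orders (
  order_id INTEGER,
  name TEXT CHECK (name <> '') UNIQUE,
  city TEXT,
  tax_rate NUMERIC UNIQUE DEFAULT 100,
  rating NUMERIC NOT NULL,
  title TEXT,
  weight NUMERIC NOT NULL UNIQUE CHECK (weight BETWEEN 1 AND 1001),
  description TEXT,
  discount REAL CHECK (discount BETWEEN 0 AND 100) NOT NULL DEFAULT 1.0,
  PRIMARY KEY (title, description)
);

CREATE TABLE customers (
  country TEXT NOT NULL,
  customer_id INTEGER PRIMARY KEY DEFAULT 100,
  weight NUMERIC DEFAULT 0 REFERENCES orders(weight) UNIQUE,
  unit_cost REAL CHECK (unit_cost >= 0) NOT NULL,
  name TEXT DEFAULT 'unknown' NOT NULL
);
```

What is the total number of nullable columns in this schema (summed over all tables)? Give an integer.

7

payments: 2 nullable (stock, name — PK (payment_id) and explicit NOT NULL columns excluded).
orders: 4 nullable (order_id, name, city, tax_rate — PK (title, description) and explicit NOT NULL columns excluded).
customers: 1 nullable (weight — PK (customer_id) and explicit NOT NULL columns excluded).
Total: 2 + 4 + 1 = 7.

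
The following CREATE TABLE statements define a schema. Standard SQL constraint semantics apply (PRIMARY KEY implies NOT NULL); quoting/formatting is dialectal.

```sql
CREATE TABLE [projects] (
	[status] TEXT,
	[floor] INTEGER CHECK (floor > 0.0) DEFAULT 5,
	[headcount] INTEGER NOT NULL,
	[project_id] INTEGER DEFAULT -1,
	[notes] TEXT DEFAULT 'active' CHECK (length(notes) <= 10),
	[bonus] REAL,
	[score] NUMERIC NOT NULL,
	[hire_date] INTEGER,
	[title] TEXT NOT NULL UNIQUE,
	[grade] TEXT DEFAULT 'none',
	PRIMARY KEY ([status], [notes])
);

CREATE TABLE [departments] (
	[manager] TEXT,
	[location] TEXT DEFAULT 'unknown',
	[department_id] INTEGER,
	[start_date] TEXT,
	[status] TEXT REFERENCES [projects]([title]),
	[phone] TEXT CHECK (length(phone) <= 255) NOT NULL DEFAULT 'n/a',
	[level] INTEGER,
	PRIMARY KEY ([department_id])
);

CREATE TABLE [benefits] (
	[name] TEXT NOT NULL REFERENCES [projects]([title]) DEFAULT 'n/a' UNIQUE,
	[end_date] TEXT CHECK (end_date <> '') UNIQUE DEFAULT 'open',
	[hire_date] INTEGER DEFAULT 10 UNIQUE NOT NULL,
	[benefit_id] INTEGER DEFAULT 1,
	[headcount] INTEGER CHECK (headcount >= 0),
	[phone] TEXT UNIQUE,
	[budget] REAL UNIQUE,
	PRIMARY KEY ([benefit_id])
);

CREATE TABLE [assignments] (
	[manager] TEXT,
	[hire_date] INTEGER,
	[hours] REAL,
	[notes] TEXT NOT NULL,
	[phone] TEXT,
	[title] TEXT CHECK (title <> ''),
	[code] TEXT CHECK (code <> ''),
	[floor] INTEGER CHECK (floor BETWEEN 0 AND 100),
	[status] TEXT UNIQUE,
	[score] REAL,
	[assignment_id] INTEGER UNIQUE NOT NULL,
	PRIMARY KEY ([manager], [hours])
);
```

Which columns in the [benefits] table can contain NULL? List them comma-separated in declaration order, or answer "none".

- name: declared NOT NULL → not nullable.
- end_date: CHECK does not forbid NULL (a CHECK constraint passes when its expression is NULL) → nullable.
- hire_date: declared NOT NULL → not nullable.
- benefit_id: part of the PRIMARY KEY, which implies NOT NULL → not nullable.
- headcount: CHECK does not forbid NULL (a CHECK constraint passes when its expression is NULL) → nullable.
- phone: UNIQUE does not imply NOT NULL → nullable.
- budget: UNIQUE does not imply NOT NULL → nullable.

end_date, headcount, phone, budget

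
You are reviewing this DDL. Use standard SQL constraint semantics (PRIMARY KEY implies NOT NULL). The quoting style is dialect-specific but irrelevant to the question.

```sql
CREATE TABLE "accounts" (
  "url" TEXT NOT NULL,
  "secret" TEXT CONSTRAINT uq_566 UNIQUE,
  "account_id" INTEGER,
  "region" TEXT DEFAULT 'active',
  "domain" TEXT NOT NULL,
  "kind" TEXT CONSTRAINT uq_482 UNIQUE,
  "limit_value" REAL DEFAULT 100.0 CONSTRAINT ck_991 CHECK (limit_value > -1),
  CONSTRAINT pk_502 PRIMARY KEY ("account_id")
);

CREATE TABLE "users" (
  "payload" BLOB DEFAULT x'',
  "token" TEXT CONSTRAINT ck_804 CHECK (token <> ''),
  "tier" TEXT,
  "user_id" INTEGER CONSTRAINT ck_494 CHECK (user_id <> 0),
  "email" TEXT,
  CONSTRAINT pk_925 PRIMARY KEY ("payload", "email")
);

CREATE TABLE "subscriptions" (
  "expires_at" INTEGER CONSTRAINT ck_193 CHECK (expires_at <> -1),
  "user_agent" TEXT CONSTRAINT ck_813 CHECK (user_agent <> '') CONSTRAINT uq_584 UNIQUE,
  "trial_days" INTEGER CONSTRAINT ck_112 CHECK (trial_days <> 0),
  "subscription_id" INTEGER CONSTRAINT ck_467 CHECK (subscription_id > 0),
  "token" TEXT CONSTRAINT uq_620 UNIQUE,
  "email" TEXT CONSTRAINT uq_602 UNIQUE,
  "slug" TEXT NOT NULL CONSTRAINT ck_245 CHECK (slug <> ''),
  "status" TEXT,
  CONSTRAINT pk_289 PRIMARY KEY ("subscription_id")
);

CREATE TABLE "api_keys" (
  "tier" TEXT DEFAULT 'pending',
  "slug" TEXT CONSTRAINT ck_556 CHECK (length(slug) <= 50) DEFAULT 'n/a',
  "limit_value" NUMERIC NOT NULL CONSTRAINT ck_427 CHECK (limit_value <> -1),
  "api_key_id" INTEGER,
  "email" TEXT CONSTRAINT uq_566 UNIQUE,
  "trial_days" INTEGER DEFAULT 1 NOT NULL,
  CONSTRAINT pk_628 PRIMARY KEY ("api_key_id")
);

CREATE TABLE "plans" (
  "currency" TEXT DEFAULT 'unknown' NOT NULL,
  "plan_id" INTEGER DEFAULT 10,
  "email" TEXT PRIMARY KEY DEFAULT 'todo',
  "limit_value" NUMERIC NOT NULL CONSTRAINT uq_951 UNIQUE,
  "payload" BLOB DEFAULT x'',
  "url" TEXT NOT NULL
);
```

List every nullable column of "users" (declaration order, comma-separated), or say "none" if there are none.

- payload: part of the PRIMARY KEY, which implies NOT NULL → not nullable.
- token: CHECK does not forbid NULL (a CHECK constraint passes when its expression is NULL) → nullable.
- tier: no NOT NULL constraint applies → nullable.
- user_id: CHECK does not forbid NULL (a CHECK constraint passes when its expression is NULL) → nullable.
- email: part of the PRIMARY KEY, which implies NOT NULL → not nullable.

token, tier, user_id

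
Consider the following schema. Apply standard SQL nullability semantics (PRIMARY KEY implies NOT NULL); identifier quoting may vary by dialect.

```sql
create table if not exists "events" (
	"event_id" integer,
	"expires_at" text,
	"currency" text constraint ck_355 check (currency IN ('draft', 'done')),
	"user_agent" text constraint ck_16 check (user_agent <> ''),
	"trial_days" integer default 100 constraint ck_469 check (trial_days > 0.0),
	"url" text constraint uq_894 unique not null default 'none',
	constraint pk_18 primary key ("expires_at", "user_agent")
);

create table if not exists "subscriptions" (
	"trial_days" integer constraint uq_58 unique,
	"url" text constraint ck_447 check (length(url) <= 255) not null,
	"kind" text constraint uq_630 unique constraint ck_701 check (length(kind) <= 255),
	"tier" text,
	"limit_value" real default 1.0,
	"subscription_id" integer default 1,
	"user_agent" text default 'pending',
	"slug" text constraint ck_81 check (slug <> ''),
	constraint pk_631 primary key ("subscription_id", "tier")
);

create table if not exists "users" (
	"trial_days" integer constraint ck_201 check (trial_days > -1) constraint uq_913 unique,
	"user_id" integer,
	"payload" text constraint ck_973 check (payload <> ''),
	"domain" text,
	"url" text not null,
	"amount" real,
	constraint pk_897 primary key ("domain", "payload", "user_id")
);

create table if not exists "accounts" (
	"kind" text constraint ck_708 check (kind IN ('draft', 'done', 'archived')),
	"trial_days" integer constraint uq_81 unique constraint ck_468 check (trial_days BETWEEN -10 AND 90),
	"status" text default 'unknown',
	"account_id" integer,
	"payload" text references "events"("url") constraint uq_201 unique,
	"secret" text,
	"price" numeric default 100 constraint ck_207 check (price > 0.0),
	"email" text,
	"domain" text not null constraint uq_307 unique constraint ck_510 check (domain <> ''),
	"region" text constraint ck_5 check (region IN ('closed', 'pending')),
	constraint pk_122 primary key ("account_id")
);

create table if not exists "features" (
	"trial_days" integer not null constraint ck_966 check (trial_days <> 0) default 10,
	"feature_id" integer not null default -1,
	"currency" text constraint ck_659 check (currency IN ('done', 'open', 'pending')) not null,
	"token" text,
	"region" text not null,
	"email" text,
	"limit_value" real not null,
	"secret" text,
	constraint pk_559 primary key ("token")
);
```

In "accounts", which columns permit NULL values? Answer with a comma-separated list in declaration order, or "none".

- kind: CHECK does not forbid NULL (a CHECK constraint passes when its expression is NULL) → nullable.
- trial_days: CHECK does not forbid NULL (a CHECK constraint passes when its expression is NULL) → nullable.
- status: DEFAULT only fills an omitted column; an explicit NULL is still allowed → nullable.
- account_id: part of the PRIMARY KEY, which implies NOT NULL → not nullable.
- payload: a foreign key column may be NULL unless separately constrained → nullable.
- secret: no NOT NULL constraint applies → nullable.
- price: CHECK does not forbid NULL (a CHECK constraint passes when its expression is NULL) → nullable.
- email: no NOT NULL constraint applies → nullable.
- domain: declared NOT NULL → not nullable.
- region: CHECK does not forbid NULL (a CHECK constraint passes when its expression is NULL) → nullable.

kind, trial_days, status, payload, secret, price, email, region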